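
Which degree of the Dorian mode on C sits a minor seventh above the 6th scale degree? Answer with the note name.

G

The scale is C D E♭ F G A B♭.
The 6th scale degree is A; a minor seventh above that is G — scale degree 5.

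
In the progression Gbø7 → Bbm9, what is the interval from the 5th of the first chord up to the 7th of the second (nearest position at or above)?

augmented fifth

The 5th of Gbø7 is Dbb; the 7th of Bbm9 is Ab.
5 letter names make it a fifth; at 8 semitones (a half step wider than perfect) the quality is augmented.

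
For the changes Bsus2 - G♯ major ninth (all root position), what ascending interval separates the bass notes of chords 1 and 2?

The roots are B and G♯.
B up to G♯ spans 6 letter names and 9 semitones — a major sixth.

major 6th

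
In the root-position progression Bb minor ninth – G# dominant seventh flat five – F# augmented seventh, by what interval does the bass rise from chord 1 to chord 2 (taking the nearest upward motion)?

augmented sixth

The roots are Bb and G#.
Bb up to G# is 10 semitones, a half step wider than a major sixth, so the interval is augmented.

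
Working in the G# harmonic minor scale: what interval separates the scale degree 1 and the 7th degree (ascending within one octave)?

major seventh

G# harmonic minor: G# A# B C# D# E F##.
Scale degree 1 = G#; degree 7 = F##.
From G# to F## is 11 semitones, exactly the major seventh.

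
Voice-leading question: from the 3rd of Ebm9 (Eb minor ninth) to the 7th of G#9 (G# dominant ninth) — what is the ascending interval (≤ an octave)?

The 3rd of Ebm9 (Eb minor ninth) is Gb; the 7th of G#9 (G# dominant ninth) is F#.
Gb up to F# is 12 semitones, a half step wider than a major seventh, so the interval is augmented.

augmented seventh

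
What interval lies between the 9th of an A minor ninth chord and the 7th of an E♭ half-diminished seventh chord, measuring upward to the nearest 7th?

diminished third

The 9th of A minor ninth is B; the 7th of E♭ half-diminished seventh is D♭.
From B to D♭: 2 semitones over a third = diminished.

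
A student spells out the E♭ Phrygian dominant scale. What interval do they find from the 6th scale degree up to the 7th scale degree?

major second

The scale runs E♭ F♭ G A♭ B♭ C♭ D♭.
The 6th scale degree is C♭ and the 7th scale degree is D♭.
Counting 2 letters and 2 half steps from C♭ gives a major second.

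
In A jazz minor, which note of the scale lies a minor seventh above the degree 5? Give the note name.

D

The scale is A B C D E F♯ G♯.
The degree 5 is E; a minor seventh above that is D — scale degree 4.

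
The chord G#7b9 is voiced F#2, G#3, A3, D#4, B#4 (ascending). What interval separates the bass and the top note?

augmented 18th

The outer voices are F#2 and B#4.
18 letter names make it a 18th; at 30 semitones (a half step wider than perfect) the quality is augmented.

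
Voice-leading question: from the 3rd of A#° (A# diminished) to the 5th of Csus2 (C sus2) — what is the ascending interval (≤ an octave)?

diminished fifth

The 3rd of A#° (A# diminished) is C#; the 5th of Csus2 (C sus2) is G.
C# up to G is 6 semitones, a half step narrower than a perfect fifth, so the interval is diminished.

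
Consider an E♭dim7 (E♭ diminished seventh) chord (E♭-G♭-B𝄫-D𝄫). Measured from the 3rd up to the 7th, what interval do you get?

diminished fifth

3rd = G♭; 7th = D𝄫.
5 letter names make it a fifth; at 6 semitones (a half step narrower than perfect) the quality is diminished.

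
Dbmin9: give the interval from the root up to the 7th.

Spelling the chord: Db, Fb, Ab, Cb, Eb.
So we need the interval from Db up to Cb.
Db up to Cb is 10 semitones, a half step narrower than a major seventh, so the interval is minor.

minor 7th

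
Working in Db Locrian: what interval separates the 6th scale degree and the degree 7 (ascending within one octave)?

The scale runs Db Ebb Fb Gb Abb Bbb Cb.
That puts Bbb below Cb.
Counting 2 letters and 2 half steps from Bbb gives a major second.

major second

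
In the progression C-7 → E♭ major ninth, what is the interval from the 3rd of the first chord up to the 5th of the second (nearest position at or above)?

perfect fifth

C-7 has E♭ as its 3rd, and E♭ major ninth has B♭ as its 5th.
From E♭ to B♭ is 7 semitones, exactly the perfect fifth.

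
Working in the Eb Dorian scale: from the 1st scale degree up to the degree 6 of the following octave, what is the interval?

Spelling the Eb Dorian scale: Eb F Gb Ab Bb C Db.
That puts Eb below C.
From Eb to C is 21 semitones, exactly the major thirteenth.

M13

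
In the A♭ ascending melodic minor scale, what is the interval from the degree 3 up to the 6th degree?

The scale runs A♭ B♭ C♭ D♭ E♭ F G.
The degree 3 is C♭ and the 6th degree is F.
C♭ up to F is 6 semitones, a half step wider than a perfect fourth, so the interval is augmented.

augmented fourth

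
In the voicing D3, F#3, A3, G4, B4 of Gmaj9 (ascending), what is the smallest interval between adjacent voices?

m3

Adjacent intervals: D3→F#3 = major third; F#3→A3 = minor third; A3→G4 = minor seventh; G4→B4 = major third.
The smallest is F#3 to A3, a minor third (3 semitones).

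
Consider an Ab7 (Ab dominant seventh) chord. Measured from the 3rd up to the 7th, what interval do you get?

The chord tones of Ab7 are Ab C Eb Gb.
The 3rd is C and the 7th is Gb.
C up to Gb is 6 semitones, a half step narrower than a perfect fifth, so the interval is diminished.
This 3–7 tritone is the characteristic tension at the heart of the dominant sound.

diminished 5th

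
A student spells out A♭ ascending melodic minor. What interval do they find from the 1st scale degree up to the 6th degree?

The scale runs A♭ B♭ C♭ D♭ E♭ F G.
1st scale degree = A♭; scale degree 6 = F.
A♭ up to F spans 6 letter names and 9 semitones — a major sixth.

major sixth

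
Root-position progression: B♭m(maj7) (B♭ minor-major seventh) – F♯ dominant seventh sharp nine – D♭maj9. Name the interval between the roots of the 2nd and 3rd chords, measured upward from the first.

The roots are F♯ and D♭.
From F♯ to D♭: 7 semitones over a sixth = diminished.

diminished 6th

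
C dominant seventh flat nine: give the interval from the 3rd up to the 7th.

diminished 5th

Spelling the chord: C-E-G-B♭-D♭.
So we need the interval from E up to B♭.
5 letter names make it a fifth; at 6 semitones (a half step narrower than perfect) the quality is diminished.
That tritone between 3rd and 7th is what gives the dominant seventh its pull toward resolution.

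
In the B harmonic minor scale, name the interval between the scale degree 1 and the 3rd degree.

minor third

B harmonic minor: B C# D E F# G A#.
The scale degree 1 is B and the scale degree 3 is D.
From B to D: 3 semitones over a third = minor.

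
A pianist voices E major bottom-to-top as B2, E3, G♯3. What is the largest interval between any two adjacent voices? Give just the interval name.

Adjacent intervals: B2→E3 = perfect fourth; E3→G♯3 = major third.
The largest is B2 to E3, a perfect fourth (5 semitones).

perfect 4th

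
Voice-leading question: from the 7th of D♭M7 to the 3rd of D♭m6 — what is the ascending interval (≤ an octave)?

diminished 4th

D♭M7 has C as its 7th, and D♭m6 has F♭ as its 3rd.
C up to F♭ is 4 semitones, a half step narrower than a perfect fourth, so the interval is diminished.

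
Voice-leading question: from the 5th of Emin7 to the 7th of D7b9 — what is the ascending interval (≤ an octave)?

Emin7 has B as its 5th, and D7b9 has C as its 7th.
2 letter names make it a second; at 1 semitone (a half step narrower than major) the quality is minor.

minor second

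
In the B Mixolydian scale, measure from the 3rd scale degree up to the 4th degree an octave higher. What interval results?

B mixolydian: B C♯ D♯ E F♯ G♯ A.
3rd scale degree = D♯; 4th scale degree (up an octave) = E.
9 letter names make it a ninth; at 13 semitones (a half step narrower than major) the quality is minor.

m9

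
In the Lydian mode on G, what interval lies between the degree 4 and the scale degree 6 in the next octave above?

Spelling the Lydian mode on G: G A B C# D E F#.
Degree 4 = C#; degree 6 (up an octave) = E.
C# up to E is 15 semitones, a half step narrower than a major tenth, so the interval is minor.

minor 10th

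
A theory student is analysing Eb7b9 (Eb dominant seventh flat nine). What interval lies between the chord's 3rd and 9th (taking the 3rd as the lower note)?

Spelling the chord: Eb, G, Bb, Db, Fb.
That puts G below Fb.
From G to Fb: 9 semitones over a seventh = diminished.

diminished seventh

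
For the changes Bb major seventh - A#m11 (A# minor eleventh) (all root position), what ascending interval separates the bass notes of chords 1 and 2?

augmented seventh

The roots are Bb and A#.
Bb up to A# is 12 semitones, a half step wider than a major seventh, so the interval is augmented.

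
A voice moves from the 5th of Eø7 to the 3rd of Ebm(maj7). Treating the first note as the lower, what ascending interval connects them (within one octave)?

minor 6th

The 5th of Eø7 is Bb; the 3rd of Ebm(maj7) is Gb.
From Bb to Gb: 8 semitones over a sixth = minor.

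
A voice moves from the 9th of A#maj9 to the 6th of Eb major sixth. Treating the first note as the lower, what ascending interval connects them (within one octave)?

diminished 2nd

The 9th of A#maj9 is B#; the 6th of Eb major sixth is C.
From B# to C: 0 semitones over a second = diminished.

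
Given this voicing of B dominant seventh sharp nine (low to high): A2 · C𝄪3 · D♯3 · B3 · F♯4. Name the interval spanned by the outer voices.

major 13th

The outer voices are A2 and F♯4.
From A to F♯ is 21 semitones, exactly the major thirteenth.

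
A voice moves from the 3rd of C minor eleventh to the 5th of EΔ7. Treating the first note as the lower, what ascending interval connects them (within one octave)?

A5

C minor eleventh has E♭ as its 3rd, and EΔ7 has B as its 5th.
5 letter names make it a fifth; at 8 semitones (a half step wider than perfect) the quality is augmented.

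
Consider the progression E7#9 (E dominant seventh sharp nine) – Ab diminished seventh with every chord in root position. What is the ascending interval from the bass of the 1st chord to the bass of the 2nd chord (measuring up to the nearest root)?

The roots are E and Ab.
4 letter names make it a fourth; at 4 semitones (a half step narrower than perfect) the quality is diminished.

diminished 4th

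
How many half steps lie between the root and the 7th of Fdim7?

The chord tones of Fdim7 are F, Ab, Cb, Ebb.
F to Ebb is a diminished seventh: 9 semitones.

9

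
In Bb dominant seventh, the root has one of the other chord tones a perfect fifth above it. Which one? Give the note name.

Spelling the chord: Bb-D-F-Ab.
The root is Bb. A perfect fifth above Bb is F.
F is the chord's 5th.

F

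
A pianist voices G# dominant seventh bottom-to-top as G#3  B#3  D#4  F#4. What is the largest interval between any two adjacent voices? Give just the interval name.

major third

Adjacent intervals: G#3→B#3 = major third; B#3→D#4 = minor third; D#4→F#4 = minor third.
The largest is G#3 to B#3, a major third (4 semitones).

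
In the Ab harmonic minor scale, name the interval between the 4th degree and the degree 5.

major second

Ab harmonic minor: Ab Bb Cb Db Eb Fb G.
So we need the interval from Db up to Eb.
Counting 2 letters and 2 half steps from Db gives a major second.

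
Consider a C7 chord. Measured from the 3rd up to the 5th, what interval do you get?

Spelling the chord: C E G B♭.
The 3rd is E and the 5th is G.
From E to G: 3 semitones over a third = minor.

minor third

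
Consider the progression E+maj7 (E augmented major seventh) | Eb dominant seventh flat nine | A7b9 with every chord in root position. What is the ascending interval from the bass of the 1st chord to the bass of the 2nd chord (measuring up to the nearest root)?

The roots are E and Eb.
E up to Eb is 11 semitones, a half step narrower than a perfect octave, so the interval is diminished.

diminished octave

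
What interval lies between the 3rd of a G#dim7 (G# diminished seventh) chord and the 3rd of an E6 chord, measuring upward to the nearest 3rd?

G#dim7 (G# diminished seventh) has B as its 3rd, and E6 has G# as its 3rd.
B up to G# spans 6 letter names and 9 semitones — a major sixth.

major 6th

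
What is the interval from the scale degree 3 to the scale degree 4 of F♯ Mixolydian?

The scale runs F♯ G♯ A♯ B C♯ D♯ E.
So we need the interval from A♯ up to B.
A♯ up to B is 1 semitone, a half step narrower than a major second, so the interval is minor.

minor second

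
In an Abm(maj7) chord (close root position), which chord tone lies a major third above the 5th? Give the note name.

Spelling the chord: Ab, Cb, Eb, G.
The 5th is Eb. A major third above Eb is G.
G is the chord's 7th.

G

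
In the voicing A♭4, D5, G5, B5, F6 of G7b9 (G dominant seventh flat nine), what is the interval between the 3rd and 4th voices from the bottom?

major 3rd

Those voices are G5 and B5.
G up to B spans 3 letter names and 4 semitones — a major third.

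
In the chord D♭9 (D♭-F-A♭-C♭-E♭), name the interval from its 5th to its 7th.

5th = A♭; 7th = C♭.
3 letter names make it a third; at 3 semitones (a half step narrower than major) the quality is minor.

m3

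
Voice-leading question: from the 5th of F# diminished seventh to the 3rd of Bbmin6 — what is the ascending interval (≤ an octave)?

The 5th of F# diminished seventh is C; the 3rd of Bbmin6 is Db.
From C to Db: 1 semitone over a second = minor.

minor second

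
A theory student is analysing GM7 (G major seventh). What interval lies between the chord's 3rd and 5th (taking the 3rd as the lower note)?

Spelling the chord: G-B-D-F#.
So we need the interval from B up to D.
From B to D: 3 semitones over a third = minor.

minor 3rd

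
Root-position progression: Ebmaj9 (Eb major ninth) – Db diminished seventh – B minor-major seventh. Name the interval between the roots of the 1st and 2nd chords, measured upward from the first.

minor seventh

The roots are Eb and Db.
7 letter names make it a seventh; at 10 semitones (a half step narrower than major) the quality is minor.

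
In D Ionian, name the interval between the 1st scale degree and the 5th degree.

Spelling D Ionian: D E F♯ G A B C♯.
So we need the interval from D up to A.
Counting 5 letters and 7 half steps from D gives a perfect fifth.

perfect fifth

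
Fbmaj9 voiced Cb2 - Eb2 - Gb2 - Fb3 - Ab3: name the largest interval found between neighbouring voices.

minor seventh

Adjacent intervals: Cb2→Eb2 = major third; Eb2→Gb2 = minor third; Gb2→Fb3 = minor seventh; Fb3→Ab3 = major third.
The largest is Gb2 to Fb3, a minor seventh (10 semitones).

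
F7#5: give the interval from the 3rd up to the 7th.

F+7 is spelled F-A-C♯-E♭.
That puts A below E♭.
A up to E♭ is 6 semitones, a half step narrower than a perfect fifth, so the interval is diminished.

diminished fifth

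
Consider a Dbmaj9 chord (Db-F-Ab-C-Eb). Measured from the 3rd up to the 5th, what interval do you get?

minor third

That puts F below Ab.
F up to Ab is 3 semitones, a half step narrower than a major third, so the interval is minor.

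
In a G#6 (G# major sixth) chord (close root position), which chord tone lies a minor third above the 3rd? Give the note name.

D#

G#6 is spelled G# B# D# E#.
The 3rd is B#. A minor third above B# is D#.
D# is the chord's 5th.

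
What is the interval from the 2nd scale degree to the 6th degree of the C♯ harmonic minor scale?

C♯ harmonic minor: C♯ D♯ E F♯ G♯ A B♯.
2nd scale degree = D♯; 6th scale degree = A.
From D♯ to A: 6 semitones over a fifth = diminished.

diminished fifth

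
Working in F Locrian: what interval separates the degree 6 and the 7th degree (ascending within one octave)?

F locrian: F Gb Ab Bb Cb Db Eb.
Degree 6 = Db; degree 7 = Eb.
Counting 2 letters and 2 half steps from Db gives a major second.

major 2nd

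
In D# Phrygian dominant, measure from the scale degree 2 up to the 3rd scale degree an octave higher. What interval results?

Spelling D# Phrygian dominant: D# E F## G# A# B C#.
The scale degree 2 is E and the 3rd scale degree (up an octave) is F##.
9 letter names make it a ninth; at 15 semitones (a half step wider than major) the quality is augmented.

augmented ninth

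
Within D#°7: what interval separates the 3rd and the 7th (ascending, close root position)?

diminished fifth

Spelling the chord: D# F# A C.
That puts F# below C.
5 letter names make it a fifth; at 6 semitones (a half step narrower than perfect) the quality is diminished.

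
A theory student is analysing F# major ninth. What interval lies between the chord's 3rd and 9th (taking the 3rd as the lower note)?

minor seventh

The chord tones of F# major ninth are F#, A#, C#, E#, G#.
That puts A# below G#.
7 letter names make it a seventh; at 10 semitones (a half step narrower than major) the quality is minor.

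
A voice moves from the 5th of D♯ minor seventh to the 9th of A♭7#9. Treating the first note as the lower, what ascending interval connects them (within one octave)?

minor second

D♯ minor seventh has A♯ as its 5th, and A♭7#9 has B as its 9th.
A♯ up to B is 1 semitone, a half step narrower than a major second, so the interval is minor.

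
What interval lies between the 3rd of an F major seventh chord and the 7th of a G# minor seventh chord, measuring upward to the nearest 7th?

M6

The 3rd of F major seventh is A; the 7th of G# minor seventh is F#.
Counting 6 letters and 9 half steps from A gives a major sixth.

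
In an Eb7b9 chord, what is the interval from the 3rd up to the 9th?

Eb7b9 (Eb dominant seventh flat nine) is spelled Eb–G–Bb–Db–Fb.
The 3rd is G and the 9th is Fb.
From G to Fb: 9 semitones over a seventh = diminished.

diminished seventh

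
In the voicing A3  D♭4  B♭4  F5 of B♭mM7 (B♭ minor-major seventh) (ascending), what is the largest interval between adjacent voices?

Adjacent intervals: A3→D♭4 = diminished fourth; D♭4→B♭4 = major sixth; B♭4→F5 = perfect fifth.
The largest is D♭4 to B♭4, a major sixth (9 semitones).

major 6th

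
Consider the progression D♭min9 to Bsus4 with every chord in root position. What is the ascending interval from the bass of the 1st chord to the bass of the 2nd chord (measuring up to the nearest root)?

The roots are D♭ and B.
From D♭ to B: 10 semitones over a sixth = augmented.

augmented 6th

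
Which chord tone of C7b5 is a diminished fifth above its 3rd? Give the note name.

C7b5 (C dominant seventh flat five) is spelled C, E, Gb, Bb.
The 3rd is E. A diminished fifth above E is Bb.
Bb is the chord's 7th.

Bb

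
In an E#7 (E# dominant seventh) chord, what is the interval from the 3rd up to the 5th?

E#7 (E# dominant seventh): E#, G##, B#, D#.
The 3rd is G## and the 5th is B#.
From G## to B#: 3 semitones over a third = minor.

minor third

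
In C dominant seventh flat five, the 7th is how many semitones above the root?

C7b5: C E G♭ B♭.
C to B♭ is a minor seventh: 10 semitones.

10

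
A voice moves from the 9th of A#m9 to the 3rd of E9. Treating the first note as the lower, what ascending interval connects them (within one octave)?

The 9th of A#m9 is B#; the 3rd of E9 is G#.
From B# to G#: 8 semitones over a sixth = minor.

minor 6th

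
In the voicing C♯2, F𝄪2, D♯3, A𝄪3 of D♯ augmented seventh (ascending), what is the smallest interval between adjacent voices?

augmented fourth

Adjacent intervals: C♯2→F𝄪2 = augmented fourth; F𝄪2→D♯3 = minor sixth; D♯3→A𝄪3 = augmented fifth.
The smallest is C♯2 to F𝄪2, an augmented fourth (6 semitones).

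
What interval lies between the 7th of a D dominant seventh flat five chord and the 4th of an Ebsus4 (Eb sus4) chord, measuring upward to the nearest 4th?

The 7th of D dominant seventh flat five is C; the 4th of Ebsus4 (Eb sus4) is Ab.
C up to Ab is 8 semitones, a half step narrower than a major sixth, so the interval is minor.

minor 6th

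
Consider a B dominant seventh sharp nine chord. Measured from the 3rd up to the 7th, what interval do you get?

Spelling the chord: B D♯ F♯ A C𝄪.
3rd = D♯; 7th = A.
D♯ up to A is 6 semitones, a half step narrower than a perfect fifth, so the interval is diminished.

diminished 5th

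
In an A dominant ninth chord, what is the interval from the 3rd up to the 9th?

minor seventh

Spelling the chord: A C♯ E G B.
So we need the interval from C♯ up to B.
C♯ up to B is 10 semitones, a half step narrower than a major seventh, so the interval is minor.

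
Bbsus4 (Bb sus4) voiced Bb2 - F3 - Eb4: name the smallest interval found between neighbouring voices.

Adjacent intervals: Bb2→F3 = perfect fifth; F3→Eb4 = minor seventh.
The smallest is Bb2 to F3, a perfect fifth (7 semitones).

perfect 5th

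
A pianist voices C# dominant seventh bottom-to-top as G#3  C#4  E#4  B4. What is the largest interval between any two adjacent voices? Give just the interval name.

d5

Adjacent intervals: G#3→C#4 = perfect fourth; C#4→E#4 = major third; E#4→B4 = diminished fifth.
The largest is E#4 to B4, a diminished fifth (6 semitones).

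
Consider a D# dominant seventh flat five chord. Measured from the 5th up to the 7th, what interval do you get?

D#7b5: D#-F##-A-C#.
That puts A below C#.
Counting 3 letters and 4 half steps from A gives a major third.

M3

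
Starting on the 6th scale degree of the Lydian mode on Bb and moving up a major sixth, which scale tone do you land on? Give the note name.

E

The scale is Bb C D E F G A.
The 6th scale degree is G; a major sixth above that is E — scale degree 4.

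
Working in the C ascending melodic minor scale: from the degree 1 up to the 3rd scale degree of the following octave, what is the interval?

minor 10th

The scale runs C D Eb F G A B.
So we need the interval from C up to Eb.
10 letter names make it a tenth; at 15 semitones (a half step narrower than major) the quality is minor.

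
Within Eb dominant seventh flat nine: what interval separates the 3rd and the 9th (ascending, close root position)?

Spelling the chord: Eb G Bb Db Fb.
3rd = G; 9th = Fb.
7 letter names make it a seventh; at 9 semitones (a whole step narrower than major) the quality is diminished.

diminished 7th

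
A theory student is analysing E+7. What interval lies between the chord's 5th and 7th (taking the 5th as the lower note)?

diminished third

E augmented seventh is spelled E G♯ B♯ D.
So we need the interval from B♯ up to D.
B♯ up to D is 2 semitones, a whole step narrower than a major third, so the interval is diminished.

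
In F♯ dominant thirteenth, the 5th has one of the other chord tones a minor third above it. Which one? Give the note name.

E

F♯ dominant thirteenth: F♯–A♯–C♯–E–G♯–D♯.
The 5th is C♯. A minor third above C♯ is E.
E is the chord's 7th.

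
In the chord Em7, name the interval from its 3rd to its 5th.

E minor seventh is spelled E, G, B, D.
3rd = G; 5th = B.
Counting 3 letters and 4 half steps from G gives a major third.

major third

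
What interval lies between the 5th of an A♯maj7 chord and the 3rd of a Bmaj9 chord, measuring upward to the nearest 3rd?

The 5th of A♯maj7 is E♯; the 3rd of Bmaj9 is D♯.
E♯ up to D♯ is 10 semitones, a half step narrower than a major seventh, so the interval is minor.

minor 7th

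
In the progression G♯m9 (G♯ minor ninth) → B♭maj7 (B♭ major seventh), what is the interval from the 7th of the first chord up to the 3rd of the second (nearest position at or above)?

The 7th of G♯m9 (G♯ minor ninth) is F♯; the 3rd of B♭maj7 (B♭ major seventh) is D.
F♯ up to D is 8 semitones, a half step narrower than a major sixth, so the interval is minor.

minor sixth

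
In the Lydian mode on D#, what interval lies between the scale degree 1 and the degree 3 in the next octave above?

Spelling the Lydian mode on D#: D# E# F## G## A# B# C##.
That puts D# below F##.
D# up to F## spans 10 letter names and 16 semitones — a major tenth.

major tenth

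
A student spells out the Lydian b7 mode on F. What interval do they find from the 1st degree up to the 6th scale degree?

major sixth

F lydian dominant: F G A B C D E♭.
1st degree = F; 6th degree = D.
F up to D spans 6 letter names and 9 semitones — a major sixth.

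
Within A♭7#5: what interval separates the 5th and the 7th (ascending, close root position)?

diminished third

The chord tones of A♭+7 (A♭ augmented seventh) are A♭, C, E, G♭.
That puts E below G♭.
From E to G♭: 2 semitones over a third = diminished.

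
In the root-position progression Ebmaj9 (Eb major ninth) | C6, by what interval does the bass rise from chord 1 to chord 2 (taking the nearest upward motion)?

The roots are Eb and C.
Eb up to C spans 6 letter names and 9 semitones — a major sixth.

major sixth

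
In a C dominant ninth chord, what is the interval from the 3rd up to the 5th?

C9 is spelled C E G B♭ D.
That puts E below G.
3 letter names make it a third; at 3 semitones (a half step narrower than major) the quality is minor.

minor 3rd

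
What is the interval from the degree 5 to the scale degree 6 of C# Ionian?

C# major: C# D# E# F# G# A# B#.
That puts G# below A#.
From G# to A# is 2 semitones, exactly the major second.

major second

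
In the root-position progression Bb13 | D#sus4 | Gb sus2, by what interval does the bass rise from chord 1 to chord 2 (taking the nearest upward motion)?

augmented third

The roots are Bb and D#.
3 letter names make it a third; at 5 semitones (a half step wider than major) the quality is augmented.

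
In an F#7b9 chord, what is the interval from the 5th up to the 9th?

diminished fifth

The chord tones of F# dominant seventh flat nine are F#, A#, C#, E, G.
That puts C# below G.
5 letter names make it a fifth; at 6 semitones (a half step narrower than perfect) the quality is diminished.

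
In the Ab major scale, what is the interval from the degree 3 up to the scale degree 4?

minor second

The scale runs Ab Bb C Db Eb F G.
That puts C below Db.
From C to Db: 1 semitone over a second = minor.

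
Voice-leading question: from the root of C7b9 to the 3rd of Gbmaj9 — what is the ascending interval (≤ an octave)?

minor seventh

The root of C7b9 is C; the 3rd of Gbmaj9 is Bb.
From C to Bb: 10 semitones over a seventh = minor.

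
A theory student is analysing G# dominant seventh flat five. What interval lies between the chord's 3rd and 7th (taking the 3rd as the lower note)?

Spelling the chord: G#–B#–D–F#.
So we need the interval from B# up to F#.
From B# to F#: 6 semitones over a fifth = diminished.

diminished fifth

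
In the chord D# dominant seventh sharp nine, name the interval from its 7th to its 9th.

augmented third

The chord tones of D#7#9 are D# F## A# C# E##.
So we need the interval from C# up to E##.
C# up to E## is 5 semitones, a half step wider than a major third, so the interval is augmented.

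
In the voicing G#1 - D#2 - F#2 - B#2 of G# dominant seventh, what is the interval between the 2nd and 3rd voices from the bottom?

Those voices are D#2 and F#2.
From D# to F#: 3 semitones over a third = minor.

minor third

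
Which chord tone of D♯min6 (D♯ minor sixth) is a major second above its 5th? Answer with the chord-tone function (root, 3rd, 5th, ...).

D♯ minor sixth: D♯-F♯-A♯-B♯.
The 5th is A♯. A major second above A♯ is B♯.
B♯ is the chord's 6th.

6th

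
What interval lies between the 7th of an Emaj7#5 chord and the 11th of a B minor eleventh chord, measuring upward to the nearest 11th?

minor second

The 7th of Emaj7#5 is D#; the 11th of B minor eleventh is E.
D# up to E is 1 semitone, a half step narrower than a major second, so the interval is minor.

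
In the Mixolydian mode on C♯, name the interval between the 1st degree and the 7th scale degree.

m7

Spelling the Mixolydian mode on C♯: C♯ D♯ E♯ F♯ G♯ A♯ B.
1st degree = C♯; 7th degree = B.
From C♯ to B: 10 semitones over a seventh = minor.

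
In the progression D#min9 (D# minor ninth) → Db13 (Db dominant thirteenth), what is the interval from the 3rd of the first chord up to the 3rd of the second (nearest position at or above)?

diminished octave

The 3rd of D#min9 (D# minor ninth) is F#; the 3rd of Db13 (Db dominant thirteenth) is F.
8 letter names make it an octave; at 11 semitones (a half step narrower than perfect) the quality is diminished.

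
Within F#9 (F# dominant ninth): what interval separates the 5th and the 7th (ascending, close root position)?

The chord tones of F# dominant ninth are F# A# C# E G#.
So we need the interval from C# up to E.
3 letter names make it a third; at 3 semitones (a half step narrower than major) the quality is minor.

minor third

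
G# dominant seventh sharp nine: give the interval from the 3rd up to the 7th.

G#7#9 is spelled G#-B#-D#-F#-A##.
That puts B# below F#.
B# up to F# is 6 semitones, a half step narrower than a perfect fifth, so the interval is diminished.

d5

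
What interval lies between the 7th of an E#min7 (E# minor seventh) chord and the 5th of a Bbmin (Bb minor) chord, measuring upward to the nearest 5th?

diminished 3rd

The 7th of E#min7 (E# minor seventh) is D#; the 5th of Bbmin (Bb minor) is F.
From D# to F: 2 semitones over a third = diminished.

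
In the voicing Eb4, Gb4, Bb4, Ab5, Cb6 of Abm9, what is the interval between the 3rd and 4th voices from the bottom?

minor seventh

Those voices are Bb4 and Ab5.
Bb up to Ab is 10 semitones, a half step narrower than a major seventh, so the interval is minor.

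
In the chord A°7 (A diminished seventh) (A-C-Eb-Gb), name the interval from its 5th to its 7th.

minor third

5th = Eb; 7th = Gb.
3 letter names make it a third; at 3 semitones (a half step narrower than major) the quality is minor.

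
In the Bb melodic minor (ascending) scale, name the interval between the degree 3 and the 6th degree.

augmented fourth

Spelling the Bb melodic minor (ascending) scale: Bb C Db Eb F G A.
Degree 3 = Db; degree 6 = G.
4 letter names make it a fourth; at 6 semitones (a half step wider than perfect) the quality is augmented.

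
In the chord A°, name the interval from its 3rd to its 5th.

Spelling the chord: A-C-Eb.
3rd = C; 5th = Eb.
From C to Eb: 3 semitones over a third = minor.

minor 3rd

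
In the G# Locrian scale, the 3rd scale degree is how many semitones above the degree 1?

The scale is G# A B C# D E F#.
G# up to B is a minor third — 3 semitones.

3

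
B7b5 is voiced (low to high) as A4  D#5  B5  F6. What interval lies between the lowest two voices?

Those voices are A4 and D#5.
A up to D# is 6 semitones, a half step wider than a perfect fourth, so the interval is augmented.

augmented 4th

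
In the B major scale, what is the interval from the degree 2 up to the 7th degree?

Spelling the B major scale: B C# D# E F# G# A#.
Degree 2 = C#; scale degree 7 = A#.
From C# to A# is 9 semitones, exactly the major sixth.

major 6th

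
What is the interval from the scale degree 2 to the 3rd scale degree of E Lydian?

major 2nd

The scale runs E F♯ G♯ A♯ B C♯ D♯.
The scale degree 2 is F♯ and the 3rd scale degree is G♯.
F♯ up to G♯ spans 2 letter names and 2 semitones — a major second.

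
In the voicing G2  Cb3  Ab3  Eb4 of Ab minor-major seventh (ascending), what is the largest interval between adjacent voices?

major sixth

Adjacent intervals: G2→Cb3 = diminished fourth; Cb3→Ab3 = major sixth; Ab3→Eb4 = perfect fifth.
The largest is Cb3 to Ab3, a major sixth (9 semitones).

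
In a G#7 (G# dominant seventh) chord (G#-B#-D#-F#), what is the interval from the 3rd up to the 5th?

That puts B# below D#.
3 letter names make it a third; at 3 semitones (a half step narrower than major) the quality is minor.

minor 3rd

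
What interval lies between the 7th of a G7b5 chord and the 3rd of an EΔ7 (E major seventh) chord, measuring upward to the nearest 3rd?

G7b5 has F as its 7th, and EΔ7 (E major seventh) has G♯ as its 3rd.
2 letter names make it a second; at 3 semitones (a half step wider than major) the quality is augmented.

augmented second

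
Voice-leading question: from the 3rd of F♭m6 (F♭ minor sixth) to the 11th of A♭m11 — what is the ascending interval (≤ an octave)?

augmented fourth

The 3rd of F♭m6 (F♭ minor sixth) is A𝄫; the 11th of A♭m11 is D♭.
From A𝄫 to D♭: 6 semitones over a fourth = augmented.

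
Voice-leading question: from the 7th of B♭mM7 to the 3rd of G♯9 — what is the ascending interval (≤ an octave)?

B♭mM7 has A as its 7th, and G♯9 has B♯ as its 3rd.
2 letter names make it a second; at 3 semitones (a half step wider than major) the quality is augmented.

augmented second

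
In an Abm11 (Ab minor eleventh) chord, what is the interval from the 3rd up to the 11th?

major 9th

The chord tones of Abm11 are Ab-Cb-Eb-Gb-Bb-Db.
The 3rd is Cb and the 11th is Db.
Counting 9 letters and 14 half steps from Cb gives a major ninth.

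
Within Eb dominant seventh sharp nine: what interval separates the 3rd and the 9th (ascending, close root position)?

M7

Spelling the chord: Eb–G–Bb–Db–F#.
The 3rd is G and the 9th is F#.
Counting 7 letters and 11 half steps from G gives a major seventh.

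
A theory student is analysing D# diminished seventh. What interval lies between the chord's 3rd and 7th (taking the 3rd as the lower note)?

Spelling the chord: D# F# A C.
That puts F# below C.
5 letter names make it a fifth; at 6 semitones (a half step narrower than perfect) the quality is diminished.

d5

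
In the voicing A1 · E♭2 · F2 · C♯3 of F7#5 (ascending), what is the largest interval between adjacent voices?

augmented 5th

Adjacent intervals: A1→E♭2 = diminished fifth; E♭2→F2 = major second; F2→C♯3 = augmented fifth.
The largest is F2 to C♯3, an augmented fifth (8 semitones).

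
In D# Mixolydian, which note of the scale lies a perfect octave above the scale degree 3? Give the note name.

F##

The scale is D# E# F## G# A# B# C#.
The scale degree 3 is F##; a perfect octave above that is F## — scale degree 3.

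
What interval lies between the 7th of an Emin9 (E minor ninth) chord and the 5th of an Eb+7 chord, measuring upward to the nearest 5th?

M6

Emin9 (E minor ninth) has D as its 7th, and Eb+7 has B as its 5th.
Counting 6 letters and 9 half steps from D gives a major sixth.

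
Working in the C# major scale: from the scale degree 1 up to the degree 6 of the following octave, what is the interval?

major thirteenth

C# major: C# D# E# F# G# A# B#.
So we need the interval from C# up to A#.
Counting 13 letters and 21 half steps from C# gives a major thirteenth.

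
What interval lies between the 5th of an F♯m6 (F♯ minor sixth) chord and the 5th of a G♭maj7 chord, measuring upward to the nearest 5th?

F♯m6 (F♯ minor sixth) has C♯ as its 5th, and G♭maj7 has D♭ as its 5th.
2 letter names make it a second; at 0 semitones (a whole step narrower than major) the quality is diminished.

diminished 2nd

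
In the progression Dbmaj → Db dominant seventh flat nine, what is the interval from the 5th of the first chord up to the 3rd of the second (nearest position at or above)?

major sixth

The 5th of Dbmaj is Ab; the 3rd of Db dominant seventh flat nine is F.
Counting 6 letters and 9 half steps from Ab gives a major sixth.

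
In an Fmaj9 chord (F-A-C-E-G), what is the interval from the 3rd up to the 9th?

minor seventh

3rd = A; 9th = G.
A up to G is 10 semitones, a half step narrower than a major seventh, so the interval is minor.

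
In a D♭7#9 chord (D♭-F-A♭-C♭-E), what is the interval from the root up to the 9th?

augmented 9th

The root is D♭ and the 9th is E.
D♭ up to E is 15 semitones, a half step wider than a major ninth, so the interval is augmented.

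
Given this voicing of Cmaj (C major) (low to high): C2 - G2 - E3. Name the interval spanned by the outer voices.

The outer voices are C2 and E3.
Counting 10 letters and 16 half steps from C gives a major tenth.

major 10th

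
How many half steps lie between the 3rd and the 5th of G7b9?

3

Spelling the chord: G B D F A♭.
B to D is a minor third: 3 semitones.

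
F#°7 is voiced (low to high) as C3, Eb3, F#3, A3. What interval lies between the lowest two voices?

Those voices are C3 and Eb3.
From C to Eb: 3 semitones over a third = minor.

minor 3rd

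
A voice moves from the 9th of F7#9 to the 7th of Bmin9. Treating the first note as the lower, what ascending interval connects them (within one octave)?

The 9th of F7#9 is G#; the 7th of Bmin9 is A.
2 letter names make it a second; at 1 semitone (a half step narrower than major) the quality is minor.

minor second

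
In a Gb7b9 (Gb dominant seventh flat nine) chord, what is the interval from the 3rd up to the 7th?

d5

The chord tones of Gb7b9 are Gb Bb Db Fb Abb.
The 3rd is Bb and the 7th is Fb.
From Bb to Fb: 6 semitones over a fifth = diminished.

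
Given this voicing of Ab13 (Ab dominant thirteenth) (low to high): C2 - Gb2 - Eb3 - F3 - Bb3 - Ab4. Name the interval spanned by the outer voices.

The outer voices are C2 and Ab4.
From C to Ab: 32 semitones over a 20th = minor.

minor 20th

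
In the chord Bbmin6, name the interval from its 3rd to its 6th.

augmented fourth

Bb minor sixth is spelled Bb, Db, F, G.
That puts Db below G.
Db up to G is 6 semitones, a half step wider than a perfect fourth, so the interval is augmented.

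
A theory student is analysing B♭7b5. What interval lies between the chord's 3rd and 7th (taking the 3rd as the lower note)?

diminished fifth

The chord tones of B♭7b5 (B♭ dominant seventh flat five) are B♭ D F♭ A♭.
So we need the interval from D up to A♭.
From D to A♭: 6 semitones over a fifth = diminished.
This 3–7 tritone is the characteristic tension at the heart of the dominant sound.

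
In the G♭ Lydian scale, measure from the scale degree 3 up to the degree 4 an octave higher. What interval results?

major ninth

G♭ lydian: G♭ A♭ B♭ C D♭ E♭ F.
That puts B♭ below C.
From B♭ to C is 14 semitones, exactly the major ninth.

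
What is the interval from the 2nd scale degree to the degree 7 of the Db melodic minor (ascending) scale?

The scale runs Db Eb Fb Gb Ab Bb C.
2nd scale degree = Eb; 7th degree = C.
Counting 6 letters and 9 half steps from Eb gives a major sixth.

major sixth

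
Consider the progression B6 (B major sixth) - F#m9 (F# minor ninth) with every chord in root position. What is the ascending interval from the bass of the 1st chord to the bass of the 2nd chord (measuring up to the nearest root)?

The roots are B and F#.
Counting 5 letters and 7 half steps from B gives a perfect fifth.

perfect fifth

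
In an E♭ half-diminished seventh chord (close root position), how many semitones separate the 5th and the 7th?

4

The chord tones of E♭m7b5 are E♭-G♭-B𝄫-D♭.
B𝄫 to D♭ is a major third: 4 semitones.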